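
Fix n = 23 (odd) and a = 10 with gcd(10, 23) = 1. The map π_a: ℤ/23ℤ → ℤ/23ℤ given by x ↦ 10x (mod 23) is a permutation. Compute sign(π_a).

-1

Trace 16: π^k(16) = [16, 22, 13, 15, 12, 5, 4] for k=0..6.
Cycle type of π: 22 + 1; total 2 cycles.
23 − 2 = 21 transpositions; sign(π) = (−1)^21 = -1.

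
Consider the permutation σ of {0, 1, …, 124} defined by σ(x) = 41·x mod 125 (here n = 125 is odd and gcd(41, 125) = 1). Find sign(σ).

Start at x=81: 81 → 71 → 36 → 101 → 16 → 31 → 21 → … (one orbit).
Decompose π into cycles: lengths [25, 25, 25, 25, 5, 5, 5, 5, 1, 1, 1, 1, 1] (13 cycles, including the fixed point 0).
Σ(ℓ_i−1) = 125−13 = 112; sign = (−1)^112 = +1.

+1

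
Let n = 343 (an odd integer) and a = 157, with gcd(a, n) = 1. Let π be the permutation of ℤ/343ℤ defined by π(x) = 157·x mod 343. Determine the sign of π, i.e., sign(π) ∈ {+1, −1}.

Trace 173: π^k(173) = [173, 64, 101, 79, 55, 60, 159] for k=0..6.
Decompose π into cycles: lengths [294, 42, 6, 1] (4 cycles, including the fixed point 0).
Σ(ℓ_i−1) = 343−4 = 339; sign = (−1)^339 = -1.
Zolotarev: (157|343) = -1, matching the cycle-count sign.

-1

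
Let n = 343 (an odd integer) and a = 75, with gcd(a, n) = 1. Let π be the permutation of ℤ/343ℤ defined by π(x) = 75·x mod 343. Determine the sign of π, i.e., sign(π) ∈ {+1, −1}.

Orbit of 310 under x↦75x: [310, 269, 281, 152, 81, 244, 121]… (length divides ord_343(75)).
Cycle lengths of π_75 on ℤ/343ℤ: [294, 42, 6, 1]; 4 cycles in total.
n − c = 343 − 4 = 339; sign = (−1)^339 = -1.

-1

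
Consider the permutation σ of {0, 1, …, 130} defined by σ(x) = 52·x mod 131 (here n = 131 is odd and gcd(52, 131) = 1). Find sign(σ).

Start at x=84: 84 → 45 → 113 → 112 → 60 → 107 → 62 → … (one orbit).
Cycle type of π: 13×10 + 1; total 11 cycles.
11 cycles on 131: each ℓ→(−1)^(ℓ−1), product (−1)^120 = +1.
Zolotarev: (52|131) = +1, matching the cycle-count sign.

+1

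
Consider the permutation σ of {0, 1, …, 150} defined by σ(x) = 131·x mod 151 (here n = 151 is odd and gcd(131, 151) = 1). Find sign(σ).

Start at x=26: 26 → 84 → 132 → 78 → 101 → 94 → 83 → … (one orbit).
π_131 has 4 disjoint cycles with lengths [50, 50, 50, 1] on {0,…,150}.
With 4 cycles on 151 points, sign = (−1)^{151−4} = -1.

-1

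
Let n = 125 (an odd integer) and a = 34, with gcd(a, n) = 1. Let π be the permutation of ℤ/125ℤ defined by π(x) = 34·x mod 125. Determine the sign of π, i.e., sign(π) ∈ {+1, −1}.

Orbit of 91 under x↦34x: [91, 94, 71, 39, 76, 84, 106]… (length divides ord_125(34)).
The orbit structure of x ↦ 34x mod 125: 7 orbits of sizes [50, 50, 10, 10, 2, 2, 1].
With 7 cycles on 125 points, sign = (−1)^{125−7} = +1.

+1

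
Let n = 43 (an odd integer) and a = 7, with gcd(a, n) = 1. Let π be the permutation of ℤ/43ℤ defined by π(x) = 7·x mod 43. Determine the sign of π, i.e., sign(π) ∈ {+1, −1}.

-1

Trace 36: π^k(36) = [36, 37, 1, 7, 6, 42] for k=0..5.
8 cycles of lengths [6, 6, 6, 6, 6, 6, 6, 1].
43 − 8 = 35 transpositions; sign(π) = (−1)^35 = -1.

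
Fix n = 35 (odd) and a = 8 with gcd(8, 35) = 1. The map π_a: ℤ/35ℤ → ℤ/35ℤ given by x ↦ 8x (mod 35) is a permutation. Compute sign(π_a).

Trace 29: π^k(29) = [29, 22, 1, 8] for k=0..3.
Decompose π into cycles: lengths [4, 4, 4, 4, 4, 4, 4, 1, 1, 1, 1, 1, 1, 1] (14 cycles, including the fixed point 0).
With 14 cycles on 35 points, sign = (−1)^{35−14} = -1.

-1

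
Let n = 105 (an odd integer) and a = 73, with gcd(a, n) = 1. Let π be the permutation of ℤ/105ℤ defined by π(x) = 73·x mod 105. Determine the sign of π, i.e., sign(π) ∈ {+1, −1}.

Orbit of 52 under x↦73x: [52, 16, 13, 4, 82, 1, 73]… (length divides ord_105(73)).
Cycle lengths of π_73 on ℤ/105ℤ: [12, 12, 12, 12, 12, 12, 6, 6, 6, 4, 4, 4, 1, 1, 1]; 15 cycles in total.
105 − 15 = 90 transpositions; sign(π) = (−1)^90 = +1.
The Jacobi symbol (73|105) = +1 (Zolotarev) agrees.

+1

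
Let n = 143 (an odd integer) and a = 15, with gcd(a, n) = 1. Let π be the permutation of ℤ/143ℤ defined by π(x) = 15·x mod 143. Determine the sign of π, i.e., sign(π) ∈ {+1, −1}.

-1

Trace 45: π^k(45) = [45, 103, 115, 9, 135, 23, 59] for k=0..6.
Cycle type of π: 60×2 + 12 + 5×2 + 1; total 6 cycles.
n − c = 143 − 6 = 137; sign = (−1)^137 = -1.
Check: (15/143) = -1 by Zolotarev.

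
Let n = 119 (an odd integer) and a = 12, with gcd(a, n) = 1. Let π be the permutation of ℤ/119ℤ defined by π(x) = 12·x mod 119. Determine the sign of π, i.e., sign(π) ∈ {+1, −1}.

Trace 4: π^k(4) = [4, 48, 100, 10, 1, 12, 25] for k=0..6.
π_12 has 5 disjoint cycles with lengths [48, 48, 16, 6, 1] on {0,…,118}.
With 5 cycles on 119 points, sign = (−1)^{119−5} = +1.
Via Zolotarev, sign(π_{12}) = (12|119) = +1.

+1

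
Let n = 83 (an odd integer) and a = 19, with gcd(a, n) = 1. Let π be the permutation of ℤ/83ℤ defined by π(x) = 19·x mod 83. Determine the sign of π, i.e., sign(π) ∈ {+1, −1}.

Trace 31: π^k(31) = [31, 8, 69, 66, 9, 5, 12] for k=0..6.
Cycle lengths of π_19 on ℤ/83ℤ: [82, 1]; 2 cycles in total.
Σ(ℓ_i−1) = 83−2 = 81; sign = (−1)^81 = -1.

-1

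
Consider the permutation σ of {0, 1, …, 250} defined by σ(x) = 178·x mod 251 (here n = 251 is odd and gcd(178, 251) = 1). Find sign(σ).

Start at x=33: 33 → 101 → 157 → 85 → 70 → 161 → 44 → … (one orbit).
Decompose π into cycles: lengths [250, 1] (2 cycles, including the fixed point 0).
251 − 2 = 249 transpositions; sign(π) = (−1)^249 = -1.
Check: (178/251) = -1 by Zolotarev.

-1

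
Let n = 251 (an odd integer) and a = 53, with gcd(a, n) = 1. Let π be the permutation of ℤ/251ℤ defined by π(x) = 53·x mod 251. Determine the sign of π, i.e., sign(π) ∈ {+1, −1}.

Trace 155: π^k(155) = [155, 183, 161, 250, 198, 203, 217] for k=0..6.
Cycle type of π: 250 + 1; total 2 cycles.
sign(π) = (−1)^{n − #cycles} = (−1)^{251−2} = (−1)^249 = -1.
Via Zolotarev, sign(π_{53}) = (53|251) = -1.

-1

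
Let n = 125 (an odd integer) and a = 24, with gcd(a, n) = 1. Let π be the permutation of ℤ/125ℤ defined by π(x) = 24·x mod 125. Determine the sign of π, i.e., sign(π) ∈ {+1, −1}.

+1

Trace 51: π^k(51) = [51, 99, 1, 24, 76, 74, 26] for k=0..6.
Cycle lengths of π_24 on ℤ/125ℤ: [10, 10, 10, 10, 10, 10, 10, 10, 10, 10, 2, 2, 2, 2, 2, 2, 2, 2, 2, 2, 2, 2, 1]; 23 cycles in total.
Σ(ℓ_i−1) = 125−23 = 102; sign = (−1)^102 = +1.
Check: (24/125) = +1 by Zolotarev.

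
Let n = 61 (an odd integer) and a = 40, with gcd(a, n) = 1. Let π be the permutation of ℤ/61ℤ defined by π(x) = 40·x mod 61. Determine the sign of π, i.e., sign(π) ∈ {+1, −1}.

Trace 1: π^k(1) = [1, 40, 14, 11, 13, 32, 60] for k=0..6.
6 cycles of lengths [12, 12, 12, 12, 12, 1].
n − c = 61 − 6 = 55; sign = (−1)^55 = -1.

-1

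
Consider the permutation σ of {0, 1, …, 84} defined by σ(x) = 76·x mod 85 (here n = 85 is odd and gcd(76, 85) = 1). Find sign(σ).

+1

Start at x=76: 76 → 81 → 36 → 16 → 26 → 21 → 66 → … (one orbit).
15 cycles of lengths [8, 8, 8, 8, 8, 8, 8, 8, 8, 8, 1, 1, 1, 1, 1].
15 cycles on 85: each ℓ→(−1)^(ℓ−1), product (−1)^70 = +1.
(76|85)_J = +1 (Zolotarev's lemma cross-check).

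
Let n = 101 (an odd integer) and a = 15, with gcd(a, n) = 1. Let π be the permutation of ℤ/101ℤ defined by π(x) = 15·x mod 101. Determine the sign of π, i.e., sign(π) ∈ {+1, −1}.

Orbit of 40 under x↦15x: [40, 95, 11, 64, 51, 58, 62]… (length divides ord_101(15)).
Cycle lengths of π_15 on ℤ/101ℤ: [100, 1]; 2 cycles in total.
101 − 2 = 99 transpositions; sign(π) = (−1)^99 = -1.

-1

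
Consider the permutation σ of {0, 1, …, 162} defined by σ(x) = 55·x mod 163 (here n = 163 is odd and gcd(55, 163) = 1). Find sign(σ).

Orbit of 88 under x↦55x: [88, 113, 21, 14, 118, 133, 143]… (length divides ord_163(55)).
Cycle lengths of π_55 on ℤ/163ℤ: [81, 81, 1]; 3 cycles in total.
sign(π) = (−1)^{n − #cycles} = (−1)^{163−3} = (−1)^160 = +1.

+1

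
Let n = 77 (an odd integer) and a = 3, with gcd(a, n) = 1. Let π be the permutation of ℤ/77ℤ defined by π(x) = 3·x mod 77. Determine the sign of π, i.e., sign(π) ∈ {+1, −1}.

-1

Trace 71: π^k(71) = [71, 59, 23, 69, 53, 5, 15] for k=0..6.
Cycle type of π: 30×2 + 6 + 5×2 + 1; total 6 cycles.
6 cycles on 77: each ℓ→(−1)^(ℓ−1), product (−1)^71 = -1.
The Jacobi symbol (3|77) = -1 (Zolotarev) agrees.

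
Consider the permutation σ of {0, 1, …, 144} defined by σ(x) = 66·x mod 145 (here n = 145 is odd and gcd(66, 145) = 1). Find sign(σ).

-1

Trace 71: π^k(71) = [71, 46, 136, 131, 91, 61, 111] for k=0..6.
Decompose π into cycles: lengths [28, 28, 28, 28, 28, 1, 1, 1, 1, 1] (10 cycles, including the fixed point 0).
145 − 10 = 135 transpositions; sign(π) = (−1)^135 = -1.
Check: (66/145) = -1 by Zolotarev.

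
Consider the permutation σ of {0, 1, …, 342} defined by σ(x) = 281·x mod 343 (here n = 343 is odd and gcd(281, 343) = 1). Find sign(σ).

+1

Trace 204: π^k(204) = [204, 43, 78, 309, 50, 330, 120] for k=0..6.
π_281 has 19 disjoint cycles with lengths [49, 49, 49, 49, 49, 49, 7, 7, 7, 7, 7, 7, 1, 1, 1, 1, 1, 1, 1] on {0,…,342}.
sign(π) = (−1)^{n − #cycles} = (−1)^{343−19} = (−1)^324 = +1.
Zolotarev: (281|343) = +1, matching the cycle-count sign.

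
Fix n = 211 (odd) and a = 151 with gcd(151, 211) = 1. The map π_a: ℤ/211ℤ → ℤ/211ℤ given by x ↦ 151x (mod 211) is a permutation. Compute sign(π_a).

+1

Orbit of 203 under x↦151x: [203, 58, 107, 121, 125, 96, 148]… (length divides ord_211(151)).
Cycle lengths of π_151 on ℤ/211ℤ: [35, 35, 35, 35, 35, 35, 1]; 7 cycles in total.
Σ(ℓ_i−1) = 211−7 = 204; sign = (−1)^204 = +1.
The Jacobi symbol (151|211) = +1 (Zolotarev) agrees.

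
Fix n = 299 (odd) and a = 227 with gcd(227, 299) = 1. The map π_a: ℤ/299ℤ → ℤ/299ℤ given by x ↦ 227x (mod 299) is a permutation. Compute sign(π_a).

+1

Trace 180: π^k(180) = [180, 196, 240, 62, 21, 282, 28] for k=0..6.
The orbit structure of x ↦ 227x mod 299: 5 orbits of sizes [132, 132, 22, 12, 1].
5 cycles on 299: each ℓ→(−1)^(ℓ−1), product (−1)^294 = +1.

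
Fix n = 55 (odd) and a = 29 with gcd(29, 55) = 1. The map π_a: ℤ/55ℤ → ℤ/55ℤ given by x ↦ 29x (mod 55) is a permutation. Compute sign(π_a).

Start at x=31: 31 → 19 → 1 → 29 → 16 → 24 → 36 → … (one orbit).
Cycle type of π: 10×5 + 2×2 + 1; total 8 cycles.
With 8 cycles on 55 points, sign = (−1)^{55−8} = -1.

-1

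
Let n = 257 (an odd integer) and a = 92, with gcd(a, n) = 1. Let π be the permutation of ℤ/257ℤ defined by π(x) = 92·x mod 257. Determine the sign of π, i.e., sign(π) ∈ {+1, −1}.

Start at x=256: 256 → 165 → 17 → 22 → 225 → 140 → 30 → … (one orbit).
The orbit structure of x ↦ 92x mod 257: 5 orbits of sizes [64, 64, 64, 64, 1].
Σ(ℓ_i−1) = 257−5 = 252; sign = (−1)^252 = +1.
Zolotarev: (92|257) = +1, matching the cycle-count sign.

+1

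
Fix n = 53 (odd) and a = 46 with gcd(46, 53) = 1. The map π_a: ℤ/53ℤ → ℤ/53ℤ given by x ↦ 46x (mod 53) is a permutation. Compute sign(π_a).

+1

Trace 24: π^k(24) = [24, 44, 10, 36, 13, 15, 1] for k=0..6.
The orbit structure of x ↦ 46x mod 53: 5 orbits of sizes [13, 13, 13, 13, 1].
5 cycles on 53: each ℓ→(−1)^(ℓ−1), product (−1)^48 = +1.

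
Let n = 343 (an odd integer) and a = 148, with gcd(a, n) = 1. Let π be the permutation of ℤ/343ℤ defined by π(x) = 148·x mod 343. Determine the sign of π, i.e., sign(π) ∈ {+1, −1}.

+1

Orbit of 148 under x↦148x: [148, 295, 99, 246, 50, 197, 1]… (length divides ord_343(148)).
The orbit structure of x ↦ 148x mod 343: 91 orbits of sizes [7, 7, 7, 7, 7, 7, 7, 7, 7, 7, 7, 7, 7, 7, 7, 7, 7, 7, 7, 7, 7, 7, 7, 7, 7, 7, 7, 7, 7, 7, 7, 7, 7, 7, 7, 7, 7, 7, 7, 7, 7, 7, 1, 1, 1, 1, 1, 1, 1, 1, 1, 1, 1, 1, 1, 1, 1, 1, 1, 1, 1, 1, 1, 1, 1, 1, 1, 1, 1, 1, 1, 1, 1, 1, 1, 1, 1, 1, 1, 1, 1, 1, 1, 1, 1, 1, 1, 1, 1, 1, 1].
91 cycles on 343: each ℓ→(−1)^(ℓ−1), product (−1)^252 = +1.
Via Zolotarev, sign(π_{148}) = (148|343) = +1.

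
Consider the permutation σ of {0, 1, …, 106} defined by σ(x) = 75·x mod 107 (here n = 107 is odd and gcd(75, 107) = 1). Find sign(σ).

+1

Trace 14: π^k(14) = [14, 87, 105, 64, 92, 52, 48] for k=0..6.
The orbit structure of x ↦ 75x mod 107: 3 orbits of sizes [53, 53, 1].
With 3 cycles on 107 points, sign = (−1)^{107−3} = +1.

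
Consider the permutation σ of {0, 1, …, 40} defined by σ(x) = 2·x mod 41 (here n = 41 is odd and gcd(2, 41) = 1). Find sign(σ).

+1

Start at x=5: 5 → 10 → 20 → 40 → 39 → 37 → 33 → … (one orbit).
Decompose π into cycles: lengths [20, 20, 1] (3 cycles, including the fixed point 0).
With 3 cycles on 41 points, sign = (−1)^{41−3} = +1.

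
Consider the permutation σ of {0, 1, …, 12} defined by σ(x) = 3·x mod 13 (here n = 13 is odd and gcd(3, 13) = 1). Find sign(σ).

+1

Orbit of 9 under x↦3x: [9, 1, 3]… (length divides ord_13(3)).
Cycle lengths of π_3 on ℤ/13ℤ: [3, 3, 3, 3, 1]; 5 cycles in total.
With 5 cycles on 13 points, sign = (−1)^{13−5} = +1.
The Jacobi symbol (3|13) = +1 (Zolotarev) agrees.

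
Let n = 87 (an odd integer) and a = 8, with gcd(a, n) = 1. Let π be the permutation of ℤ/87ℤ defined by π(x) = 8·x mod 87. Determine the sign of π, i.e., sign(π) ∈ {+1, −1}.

+1

Trace 22: π^k(22) = [22, 2, 16, 41, 67, 14, 25] for k=0..6.
Decompose π into cycles: lengths [28, 28, 28, 2, 1] (5 cycles, including the fixed point 0).
Σ(ℓ_i−1) = 87−5 = 82; sign = (−1)^82 = +1.
The Jacobi symbol (8|87) = +1 (Zolotarev) agrees.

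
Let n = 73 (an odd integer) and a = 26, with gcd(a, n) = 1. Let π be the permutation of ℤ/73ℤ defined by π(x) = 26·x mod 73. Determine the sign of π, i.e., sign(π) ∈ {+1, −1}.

-1

Trace 20: π^k(20) = [20, 9, 15, 25, 66, 37, 13] for k=0..6.
Cycle lengths of π_26 on ℤ/73ℤ: [72, 1]; 2 cycles in total.
sign(π) = (−1)^{n − #cycles} = (−1)^{73−2} = (−1)^71 = -1.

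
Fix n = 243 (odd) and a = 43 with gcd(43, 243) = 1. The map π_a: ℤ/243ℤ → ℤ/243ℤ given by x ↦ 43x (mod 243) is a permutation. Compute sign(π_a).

+1

Orbit of 94 under x↦43x: [94, 154, 61, 193, 37, 133, 130]… (length divides ord_243(43)).
Cycle type of π: 81×2 + 27×2 + 9×2 + 3×2 + 1×3; total 11 cycles.
With 11 cycles on 243 points, sign = (−1)^{243−11} = +1.
Zolotarev: (43|243) = +1, matching the cycle-count sign.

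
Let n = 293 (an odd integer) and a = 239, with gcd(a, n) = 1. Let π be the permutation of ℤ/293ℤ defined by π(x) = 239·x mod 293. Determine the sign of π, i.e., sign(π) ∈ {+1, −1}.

Trace 170: π^k(170) = [170, 196, 257, 186, 211, 33, 269] for k=0..6.
3 cycles of lengths [146, 146, 1].
Σ(ℓ_i−1) = 293−3 = 290; sign = (−1)^290 = +1.
The Jacobi symbol (239|293) = +1 (Zolotarev) agrees.

+1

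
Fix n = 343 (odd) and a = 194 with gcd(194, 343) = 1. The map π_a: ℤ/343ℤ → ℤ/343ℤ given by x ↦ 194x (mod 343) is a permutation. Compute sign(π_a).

Trace 283: π^k(283) = [283, 22, 152, 333, 118, 254, 227] for k=0..6.
Decompose π into cycles: lengths [294, 42, 6, 1] (4 cycles, including the fixed point 0).
343 − 4 = 339 transpositions; sign(π) = (−1)^339 = -1.
Check: (194/343) = -1 by Zolotarev.

-1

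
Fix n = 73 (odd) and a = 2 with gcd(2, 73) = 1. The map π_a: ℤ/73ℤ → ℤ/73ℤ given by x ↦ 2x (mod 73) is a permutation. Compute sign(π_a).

Trace 32: π^k(32) = [32, 64, 55, 37, 1, 2, 4] for k=0..6.
The orbit structure of x ↦ 2x mod 73: 9 orbits of sizes [9, 9, 9, 9, 9, 9, 9, 9, 1].
73 − 9 = 64 transpositions; sign(π) = (−1)^64 = +1.
Zolotarev: (2|73) = +1, matching the cycle-count sign.

+1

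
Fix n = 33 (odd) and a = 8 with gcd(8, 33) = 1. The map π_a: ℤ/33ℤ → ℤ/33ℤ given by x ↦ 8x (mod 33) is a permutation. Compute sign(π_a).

Trace 29: π^k(29) = [29, 1, 8, 31, 17, 4, 32] for k=0..6.
Cycle type of π: 10×3 + 2 + 1; total 5 cycles.
Σ(ℓ_i−1) = 33−5 = 28; sign = (−1)^28 = +1.
Via Zolotarev, sign(π_{8}) = (8|33) = +1.

+1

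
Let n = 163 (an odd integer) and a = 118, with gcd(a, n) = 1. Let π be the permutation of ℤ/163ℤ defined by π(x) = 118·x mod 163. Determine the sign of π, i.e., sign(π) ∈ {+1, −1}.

Orbit of 71 under x↦118x: [71, 65, 9, 84, 132, 91, 143]… (length divides ord_163(118)).
Cycle type of π: 81×2 + 1; total 3 cycles.
163 − 3 = 160 transpositions; sign(π) = (−1)^160 = +1.

+1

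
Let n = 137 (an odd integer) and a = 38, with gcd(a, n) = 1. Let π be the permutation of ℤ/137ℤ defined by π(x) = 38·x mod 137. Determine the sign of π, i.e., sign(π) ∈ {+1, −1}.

+1

Trace 59: π^k(59) = [59, 50, 119, 1, 38, 74, 72] for k=0..6.
Decompose π into cycles: lengths [17, 17, 17, 17, 17, 17, 17, 17, 1] (9 cycles, including the fixed point 0).
9 cycles on 137: each ℓ→(−1)^(ℓ−1), product (−1)^128 = +1.
Via Zolotarev, sign(π_{38}) = (38|137) = +1.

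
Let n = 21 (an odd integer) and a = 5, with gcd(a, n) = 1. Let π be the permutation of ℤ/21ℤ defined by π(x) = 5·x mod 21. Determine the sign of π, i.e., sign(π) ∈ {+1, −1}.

+1

Orbit of 1 under x↦5x: [1, 5, 4, 20, 16, 17]… (length divides ord_21(5)).
5 cycles of lengths [6, 6, 6, 2, 1].
Σ(ℓ_i−1) = 21−5 = 16; sign = (−1)^16 = +1.
The Jacobi symbol (5|21) = +1 (Zolotarev) agrees.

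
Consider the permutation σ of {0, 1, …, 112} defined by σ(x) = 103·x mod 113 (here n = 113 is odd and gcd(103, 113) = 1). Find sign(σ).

Orbit of 59 under x↦103x: [59, 88, 24, 99, 27, 69, 101]… (length divides ord_113(103)).
π_103 has 2 disjoint cycles with lengths [112, 1] on {0,…,112}.
sign(π) = (−1)^{n − #cycles} = (−1)^{113−2} = (−1)^111 = -1.
Via Zolotarev, sign(π_{103}) = (103|113) = -1.

-1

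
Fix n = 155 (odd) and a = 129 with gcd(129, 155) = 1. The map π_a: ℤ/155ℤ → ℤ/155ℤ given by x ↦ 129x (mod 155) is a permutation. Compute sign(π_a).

Trace 56: π^k(56) = [56, 94, 36, 149, 1, 129] for k=0..5.
Cycle lengths of π_129 on ℤ/155ℤ: [6, 6, 6, 6, 6, 6, 6, 6, 6, 6, 6, 6, 6, 6, 6, 6, 6, 6, 6, 6, 3, 3, 3, 3, 3, 3, 3, 3, 3, 3, 2, 2, 1]; 33 cycles in total.
155 − 33 = 122 transpositions; sign(π) = (−1)^122 = +1.
Check: (129/155) = +1 by Zolotarev.

+1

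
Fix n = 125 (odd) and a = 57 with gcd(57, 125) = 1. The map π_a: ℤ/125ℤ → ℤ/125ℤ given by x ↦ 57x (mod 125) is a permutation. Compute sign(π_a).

Start at x=57: 57 → 124 → 68 → 1 → 57 (one orbit).
32 cycles of lengths [4, 4, 4, 4, 4, 4, 4, 4, 4, 4, 4, 4, 4, 4, 4, 4, 4, 4, 4, 4, 4, 4, 4, 4, 4, 4, 4, 4, 4, 4, 4, 1].
n − c = 125 − 32 = 93; sign = (−1)^93 = -1.
The Jacobi symbol (57|125) = -1 (Zolotarev) agrees.

-1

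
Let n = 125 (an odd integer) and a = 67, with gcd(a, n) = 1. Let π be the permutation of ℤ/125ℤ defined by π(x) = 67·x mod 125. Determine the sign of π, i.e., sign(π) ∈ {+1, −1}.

Trace 122: π^k(122) = [122, 49, 33, 86, 12, 54, 118] for k=0..6.
Decompose π into cycles: lengths [100, 20, 4, 1] (4 cycles, including the fixed point 0).
Σ(ℓ_i−1) = 125−4 = 121; sign = (−1)^121 = -1.
Via Zolotarev, sign(π_{67}) = (67|125) = -1.

-1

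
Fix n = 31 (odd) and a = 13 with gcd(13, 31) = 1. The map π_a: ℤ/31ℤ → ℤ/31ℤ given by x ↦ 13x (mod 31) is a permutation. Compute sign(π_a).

-1

Orbit of 12 under x↦13x: [12, 1, 13, 14, 27, 10, 6]… (length divides ord_31(13)).
Cycle lengths of π_13 on ℤ/31ℤ: [30, 1]; 2 cycles in total.
31 − 2 = 29 transpositions; sign(π) = (−1)^29 = -1.
Via Zolotarev, sign(π_{13}) = (13|31) = -1.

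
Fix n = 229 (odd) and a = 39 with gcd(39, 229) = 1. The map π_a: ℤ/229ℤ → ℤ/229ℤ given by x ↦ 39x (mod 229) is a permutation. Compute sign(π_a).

Start at x=10: 10 → 161 → 96 → 80 → 143 → 81 → 182 → … (one orbit).
Cycle type of π: 228 + 1; total 2 cycles.
Σ(ℓ_i−1) = 229−2 = 227; sign = (−1)^227 = -1.
(39|229)_J = -1 (Zolotarev's lemma cross-check).

-1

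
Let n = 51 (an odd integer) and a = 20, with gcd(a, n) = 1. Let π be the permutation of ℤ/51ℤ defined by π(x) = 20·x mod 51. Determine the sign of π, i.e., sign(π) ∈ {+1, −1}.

+1

Start at x=23: 23 → 1 → 20 → 43 → 44 → 13 → 5 → … (one orbit).
The orbit structure of x ↦ 20x mod 51: 5 orbits of sizes [16, 16, 16, 2, 1].
Σ(ℓ_i−1) = 51−5 = 46; sign = (−1)^46 = +1.
Check: (20/51) = +1 by Zolotarev.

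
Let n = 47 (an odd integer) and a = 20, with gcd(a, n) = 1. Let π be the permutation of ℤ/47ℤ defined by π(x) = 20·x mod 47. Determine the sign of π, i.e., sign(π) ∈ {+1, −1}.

Trace 23: π^k(23) = [23, 37, 35, 42, 41, 21, 44] for k=0..6.
π_20 has 2 disjoint cycles with lengths [46, 1] on {0,…,46}.
Σ(ℓ_i−1) = 47−2 = 45; sign = (−1)^45 = -1.

-1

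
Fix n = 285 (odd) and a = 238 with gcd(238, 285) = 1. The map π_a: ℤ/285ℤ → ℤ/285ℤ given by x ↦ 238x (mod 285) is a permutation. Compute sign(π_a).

Start at x=1: 1 → 238 → 214 → 202 → 196 → 193 → 49 → … (one orbit).
15 cycles of lengths [36, 36, 36, 36, 36, 36, 18, 18, 18, 4, 4, 4, 1, 1, 1].
With 15 cycles on 285 points, sign = (−1)^{285−15} = +1.

+1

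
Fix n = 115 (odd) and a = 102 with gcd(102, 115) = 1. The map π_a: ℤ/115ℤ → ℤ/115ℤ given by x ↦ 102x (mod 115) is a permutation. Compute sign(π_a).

Orbit of 96 under x↦102x: [96, 17, 9, 113, 26, 7, 24]… (length divides ord_115(102)).
Cycle lengths of π_102 on ℤ/115ℤ: [44, 44, 22, 4, 1]; 5 cycles in total.
115 − 5 = 110 transpositions; sign(π) = (−1)^110 = +1.
Via Zolotarev, sign(π_{102}) = (102|115) = +1.

+1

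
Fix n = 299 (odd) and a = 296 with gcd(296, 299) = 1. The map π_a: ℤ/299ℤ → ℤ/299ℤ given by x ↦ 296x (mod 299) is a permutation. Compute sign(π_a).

Orbit of 168 under x↦296x: [168, 94, 17, 248, 153, 139, 181]… (length divides ord_299(296)).
8 cycles of lengths [66, 66, 66, 66, 22, 6, 6, 1].
sign(π) = (−1)^{n − #cycles} = (−1)^{299−8} = (−1)^291 = -1.

-1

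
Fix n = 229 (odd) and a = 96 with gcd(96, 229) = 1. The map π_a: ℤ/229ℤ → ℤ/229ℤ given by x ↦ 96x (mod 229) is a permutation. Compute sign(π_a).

Orbit of 165 under x↦96x: [165, 39, 80, 123, 129, 18, 125]… (length divides ord_229(96)).
2 cycles of lengths [228, 1].
n − c = 229 − 2 = 227; sign = (−1)^227 = -1.
Via Zolotarev, sign(π_{96}) = (96|229) = -1.

-1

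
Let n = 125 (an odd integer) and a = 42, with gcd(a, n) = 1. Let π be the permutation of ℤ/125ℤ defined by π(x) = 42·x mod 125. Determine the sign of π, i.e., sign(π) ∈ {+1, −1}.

-1

Orbit of 81 under x↦42x: [81, 27, 9, 3, 1, 42, 14]… (length divides ord_125(42)).
4 cycles of lengths [100, 20, 4, 1].
With 4 cycles on 125 points, sign = (−1)^{125−4} = -1.
The Jacobi symbol (42|125) = -1 (Zolotarev) agrees.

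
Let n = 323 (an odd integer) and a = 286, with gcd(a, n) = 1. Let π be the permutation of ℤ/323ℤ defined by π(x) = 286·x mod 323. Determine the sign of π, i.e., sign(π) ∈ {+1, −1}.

-1

Trace 267: π^k(267) = [267, 134, 210, 305, 20, 229, 248] for k=0..6.
Decompose π into cycles: lengths [16, 16, 16, 16, 16, 16, 16, 16, 16, 16, 16, 16, 16, 16, 16, 16, 16, 16, 16, 1, 1, 1, 1, 1, 1, 1, 1, 1, 1, 1, 1, 1, 1, 1, 1, 1, 1, 1] (38 cycles, including the fixed point 0).
Σ(ℓ_i−1) = 323−38 = 285; sign = (−1)^285 = -1.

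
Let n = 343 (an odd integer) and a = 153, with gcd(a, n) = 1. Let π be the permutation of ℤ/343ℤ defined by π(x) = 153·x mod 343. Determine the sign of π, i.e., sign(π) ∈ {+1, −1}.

Orbit of 335 under x↦153x: [335, 148, 6, 232, 167, 169, 132]… (length divides ord_343(153)).
π_153 has 10 disjoint cycles with lengths [98, 98, 98, 14, 14, 14, 2, 2, 2, 1] on {0,…,342}.
sign(π) = (−1)^{n − #cycles} = (−1)^{343−10} = (−1)^333 = -1.
Zolotarev: (153|343) = -1, matching the cycle-count sign.

-1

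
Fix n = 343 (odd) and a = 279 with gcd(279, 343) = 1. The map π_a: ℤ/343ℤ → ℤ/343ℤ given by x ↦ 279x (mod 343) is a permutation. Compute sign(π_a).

Start at x=295: 295 → 328 → 274 → 300 → 8 → 174 → 183 → … (one orbit).
10 cycles of lengths [98, 98, 98, 14, 14, 14, 2, 2, 2, 1].
sign(π) = (−1)^{n − #cycles} = (−1)^{343−10} = (−1)^333 = -1.
Zolotarev: (279|343) = -1, matching the cycle-count sign.

-1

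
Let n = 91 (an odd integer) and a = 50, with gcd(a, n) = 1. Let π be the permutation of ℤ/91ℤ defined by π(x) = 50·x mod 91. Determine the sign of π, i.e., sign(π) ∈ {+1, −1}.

Start at x=36: 36 → 71 → 1 → 50 → 43 → 57 → 29 → … (one orbit).
14 cycles of lengths [12, 12, 12, 12, 12, 12, 12, 1, 1, 1, 1, 1, 1, 1].
With 14 cycles on 91 points, sign = (−1)^{91−14} = -1.

-1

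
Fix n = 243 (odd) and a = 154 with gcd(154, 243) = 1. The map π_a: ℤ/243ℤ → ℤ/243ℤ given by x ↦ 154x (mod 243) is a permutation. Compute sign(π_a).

+1

Trace 10: π^k(10) = [10, 82, 235, 226, 55, 208, 199] for k=0..6.
Cycle type of π: 27×6 + 9×6 + 3×6 + 1×9; total 27 cycles.
With 27 cycles on 243 points, sign = (−1)^{243−27} = +1.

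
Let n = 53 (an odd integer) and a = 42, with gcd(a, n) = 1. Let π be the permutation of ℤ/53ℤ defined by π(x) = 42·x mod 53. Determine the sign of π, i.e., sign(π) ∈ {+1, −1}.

+1

Trace 44: π^k(44) = [44, 46, 24, 1, 42, 15, 47] for k=0..6.
Decompose π into cycles: lengths [13, 13, 13, 13, 1] (5 cycles, including the fixed point 0).
53 − 5 = 48 transpositions; sign(π) = (−1)^48 = +1.
(42|53)_J = +1 (Zolotarev's lemma cross-check).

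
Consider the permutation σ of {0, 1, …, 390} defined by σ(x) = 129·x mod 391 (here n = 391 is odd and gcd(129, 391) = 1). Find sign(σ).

Orbit of 93 under x↦129x: [93, 267, 35, 214, 236, 337, 72]… (length divides ord_391(129)).
5 cycles of lengths [176, 176, 22, 16, 1].
With 5 cycles on 391 points, sign = (−1)^{391−5} = +1.
The Jacobi symbol (129|391) = +1 (Zolotarev) agrees.

+1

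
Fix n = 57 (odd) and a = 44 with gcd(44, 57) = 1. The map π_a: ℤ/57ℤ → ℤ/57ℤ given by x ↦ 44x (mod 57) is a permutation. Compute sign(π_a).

-1

Start at x=44: 44 → 55 → 26 → 4 → 5 → 49 → 47 → … (one orbit).
The orbit structure of x ↦ 44x mod 57: 6 orbits of sizes [18, 18, 9, 9, 2, 1].
n − c = 57 − 6 = 51; sign = (−1)^51 = -1.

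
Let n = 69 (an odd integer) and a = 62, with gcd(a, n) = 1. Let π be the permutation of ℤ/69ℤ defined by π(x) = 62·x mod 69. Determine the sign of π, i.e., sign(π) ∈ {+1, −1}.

Start at x=55: 55 → 29 → 4 → 41 → 58 → 8 → 13 → … (one orbit).
Cycle type of π: 22×2 + 11×2 + 2 + 1; total 6 cycles.
n − c = 69 − 6 = 63; sign = (−1)^63 = -1.

-1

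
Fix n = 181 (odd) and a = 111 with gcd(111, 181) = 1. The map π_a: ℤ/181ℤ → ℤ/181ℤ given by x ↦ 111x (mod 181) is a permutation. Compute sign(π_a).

+1

Start at x=108: 108 → 42 → 137 → 3 → 152 → 39 → 166 → … (one orbit).
Cycle lengths of π_111 on ℤ/181ℤ: [90, 90, 1]; 3 cycles in total.
n − c = 181 − 3 = 178; sign = (−1)^178 = +1.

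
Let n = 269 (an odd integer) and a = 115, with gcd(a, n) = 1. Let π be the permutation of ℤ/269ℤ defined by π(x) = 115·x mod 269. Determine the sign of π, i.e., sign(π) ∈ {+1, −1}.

Start at x=263: 263 → 117 → 5 → 37 → 220 → 14 → 265 → … (one orbit).
π_115 has 5 disjoint cycles with lengths [67, 67, 67, 67, 1] on {0,…,268}.
sign(π) = (−1)^{n − #cycles} = (−1)^{269−5} = (−1)^264 = +1.
The Jacobi symbol (115|269) = +1 (Zolotarev) agrees.

+1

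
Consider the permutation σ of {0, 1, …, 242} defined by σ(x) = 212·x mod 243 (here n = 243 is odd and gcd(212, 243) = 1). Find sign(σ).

-1

Trace 98: π^k(98) = [98, 121, 137, 127, 194, 61, 53] for k=0..6.
The orbit structure of x ↦ 212x mod 243: 6 orbits of sizes [162, 54, 18, 6, 2, 1].
243 − 6 = 237 transpositions; sign(π) = (−1)^237 = -1.
Via Zolotarev, sign(π_{212}) = (212|243) = -1.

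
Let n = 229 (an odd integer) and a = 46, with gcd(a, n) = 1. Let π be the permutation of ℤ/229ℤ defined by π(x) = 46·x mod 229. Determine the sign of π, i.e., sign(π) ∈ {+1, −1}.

+1

Orbit of 20 under x↦46x: [20, 4, 184, 220, 44, 192, 130]… (length divides ord_229(46)).
Cycle lengths of π_46 on ℤ/229ℤ: [114, 114, 1]; 3 cycles in total.
With 3 cycles on 229 points, sign = (−1)^{229−3} = +1.
Check: (46/229) = +1 by Zolotarev.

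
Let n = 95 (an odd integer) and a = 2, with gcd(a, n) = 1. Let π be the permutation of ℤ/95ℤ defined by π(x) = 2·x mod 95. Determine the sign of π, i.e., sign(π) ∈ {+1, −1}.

+1

Trace 33: π^k(33) = [33, 66, 37, 74, 53, 11, 22] for k=0..6.
Cycle type of π: 36×2 + 18 + 4 + 1; total 5 cycles.
sign(π) = (−1)^{n − #cycles} = (−1)^{95−5} = (−1)^90 = +1.
The Jacobi symbol (2|95) = +1 (Zolotarev) agrees.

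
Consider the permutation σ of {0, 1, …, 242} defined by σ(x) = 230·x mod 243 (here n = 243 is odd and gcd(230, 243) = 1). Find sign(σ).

Trace 68: π^k(68) = [68, 88, 71, 49, 92, 19, 239] for k=0..6.
Decompose π into cycles: lengths [162, 54, 18, 6, 2, 1] (6 cycles, including the fixed point 0).
Σ(ℓ_i−1) = 243−6 = 237; sign = (−1)^237 = -1.
Via Zolotarev, sign(π_{230}) = (230|243) = -1.

-1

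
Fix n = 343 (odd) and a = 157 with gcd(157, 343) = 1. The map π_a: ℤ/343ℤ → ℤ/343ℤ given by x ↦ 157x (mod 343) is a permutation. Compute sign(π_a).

Start at x=13: 13 → 326 → 75 → 113 → 248 → 177 → 6 → … (one orbit).
Decompose π into cycles: lengths [294, 42, 6, 1] (4 cycles, including the fixed point 0).
sign(π) = (−1)^{n − #cycles} = (−1)^{343−4} = (−1)^339 = -1.
(157|343)_J = -1 (Zolotarev's lemma cross-check).

-1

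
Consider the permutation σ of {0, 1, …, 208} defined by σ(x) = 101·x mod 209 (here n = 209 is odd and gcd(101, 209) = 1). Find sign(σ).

Start at x=7: 7 → 80 → 138 → 144 → 123 → 92 → 96 → … (one orbit).
Decompose π into cycles: lengths [90, 90, 10, 9, 9, 1] (6 cycles, including the fixed point 0).
209 − 6 = 203 transpositions; sign(π) = (−1)^203 = -1.

-1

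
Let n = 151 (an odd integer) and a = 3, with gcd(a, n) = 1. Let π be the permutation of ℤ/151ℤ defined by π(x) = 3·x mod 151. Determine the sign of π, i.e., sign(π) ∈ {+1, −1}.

-1

Trace 132: π^k(132) = [132, 94, 131, 91, 122, 64, 41] for k=0..6.
Cycle lengths of π_3 on ℤ/151ℤ: [50, 50, 50, 1]; 4 cycles in total.
sign(π) = (−1)^{n − #cycles} = (−1)^{151−4} = (−1)^147 = -1.
Zolotarev: (3|151) = -1, matching the cycle-count sign.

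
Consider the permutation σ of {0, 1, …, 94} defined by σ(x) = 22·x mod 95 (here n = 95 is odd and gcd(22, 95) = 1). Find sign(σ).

Start at x=53: 53 → 26 → 2 → 44 → 18 → 16 → 67 → … (one orbit).
π_22 has 5 disjoint cycles with lengths [36, 36, 18, 4, 1] on {0,…,94}.
sign(π) = (−1)^{n − #cycles} = (−1)^{95−5} = (−1)^90 = +1.
Zolotarev: (22|95) = +1, matching the cycle-count sign.

+1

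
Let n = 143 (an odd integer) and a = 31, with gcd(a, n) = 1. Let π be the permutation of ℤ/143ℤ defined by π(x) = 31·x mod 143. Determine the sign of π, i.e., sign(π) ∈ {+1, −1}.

Orbit of 5 under x↦31x: [5, 12, 86, 92, 135, 38, 34]… (length divides ord_143(31)).
Decompose π into cycles: lengths [20, 20, 20, 20, 20, 20, 5, 5, 4, 4, 4, 1] (12 cycles, including the fixed point 0).
12 cycles on 143: each ℓ→(−1)^(ℓ−1), product (−1)^131 = -1.
Zolotarev: (31|143) = -1, matching the cycle-count sign.

-1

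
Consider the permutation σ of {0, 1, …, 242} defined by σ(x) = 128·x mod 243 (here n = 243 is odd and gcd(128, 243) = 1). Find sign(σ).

Orbit of 65 under x↦128x: [65, 58, 134, 142, 194, 46, 56]… (length divides ord_243(128)).
The orbit structure of x ↦ 128x mod 243: 6 orbits of sizes [162, 54, 18, 6, 2, 1].
n − c = 243 − 6 = 237; sign = (−1)^237 = -1.
Via Zolotarev, sign(π_{128}) = (128|243) = -1.

-1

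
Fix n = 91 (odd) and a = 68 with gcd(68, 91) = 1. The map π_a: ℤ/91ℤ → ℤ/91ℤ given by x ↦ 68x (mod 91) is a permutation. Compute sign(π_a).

-1

Orbit of 68 under x↦68x: [68, 74, 27, 16, 87, 1]… (length divides ord_91(68)).
π_68 has 18 disjoint cycles with lengths [6, 6, 6, 6, 6, 6, 6, 6, 6, 6, 6, 6, 6, 3, 3, 3, 3, 1] on {0,…,90}.
sign(π) = (−1)^{n − #cycles} = (−1)^{91−18} = (−1)^73 = -1.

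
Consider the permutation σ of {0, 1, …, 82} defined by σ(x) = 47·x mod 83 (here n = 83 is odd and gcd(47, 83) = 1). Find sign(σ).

-1

Orbit of 1 under x↦47x: [1, 47, 51, 73, 28, 71, 17]… (length divides ord_83(47)).
2 cycles of lengths [82, 1].
With 2 cycles on 83 points, sign = (−1)^{83−2} = -1.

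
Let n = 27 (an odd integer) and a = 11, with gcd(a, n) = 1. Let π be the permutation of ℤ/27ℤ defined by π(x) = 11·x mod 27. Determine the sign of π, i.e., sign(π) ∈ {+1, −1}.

-1

Trace 23: π^k(23) = [23, 10, 2, 22, 26, 16, 14] for k=0..6.
Cycle type of π: 18 + 6 + 2 + 1; total 4 cycles.
With 4 cycles on 27 points, sign = (−1)^{27−4} = -1.
Zolotarev: (11|27) = -1, matching the cycle-count sign.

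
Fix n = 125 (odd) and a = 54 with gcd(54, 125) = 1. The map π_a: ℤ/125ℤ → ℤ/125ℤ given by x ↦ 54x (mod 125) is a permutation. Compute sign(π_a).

+1

Trace 99: π^k(99) = [99, 96, 59, 61, 44, 1, 54] for k=0..6.
The orbit structure of x ↦ 54x mod 125: 7 orbits of sizes [50, 50, 10, 10, 2, 2, 1].
7 cycles on 125: each ℓ→(−1)^(ℓ−1), product (−1)^118 = +1.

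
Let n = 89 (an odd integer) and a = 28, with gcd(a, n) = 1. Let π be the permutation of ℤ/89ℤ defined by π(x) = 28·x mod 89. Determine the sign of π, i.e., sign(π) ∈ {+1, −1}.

-1

Orbit of 67 under x↦28x: [67, 7, 18, 59, 50, 65, 40]… (length divides ord_89(28)).
2 cycles of lengths [88, 1].
89 − 2 = 87 transpositions; sign(π) = (−1)^87 = -1.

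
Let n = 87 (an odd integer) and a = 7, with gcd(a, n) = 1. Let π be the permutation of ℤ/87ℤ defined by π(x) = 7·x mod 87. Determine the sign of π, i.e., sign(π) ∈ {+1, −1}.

Trace 82: π^k(82) = [82, 52, 16, 25, 1, 7, 49] for k=0..6.
15 cycles of lengths [7, 7, 7, 7, 7, 7, 7, 7, 7, 7, 7, 7, 1, 1, 1].
n − c = 87 − 15 = 72; sign = (−1)^72 = +1.

+1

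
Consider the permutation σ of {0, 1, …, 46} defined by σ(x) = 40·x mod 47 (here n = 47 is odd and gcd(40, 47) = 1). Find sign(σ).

-1

Start at x=9: 9 → 31 → 18 → 15 → 36 → 30 → 25 → … (one orbit).
π_40 has 2 disjoint cycles with lengths [46, 1] on {0,…,46}.
Σ(ℓ_i−1) = 47−2 = 45; sign = (−1)^45 = -1.
Zolotarev: (40|47) = -1, matching the cycle-count sign.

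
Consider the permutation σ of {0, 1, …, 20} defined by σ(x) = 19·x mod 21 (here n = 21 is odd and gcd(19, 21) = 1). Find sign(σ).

Orbit of 16 under x↦19x: [16, 10, 1, 19, 4, 13]… (length divides ord_21(19)).
The orbit structure of x ↦ 19x mod 21: 6 orbits of sizes [6, 6, 6, 1, 1, 1].
Σ(ℓ_i−1) = 21−6 = 15; sign = (−1)^15 = -1.

-1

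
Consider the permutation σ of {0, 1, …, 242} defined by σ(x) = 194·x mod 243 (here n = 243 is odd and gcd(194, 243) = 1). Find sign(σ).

Orbit of 197 under x↦194x: [197, 67, 119, 1, 194, 214, 206]… (length divides ord_243(194)).
Cycle lengths of π_194 on ℤ/243ℤ: [162, 54, 18, 6, 2, 1]; 6 cycles in total.
Σ(ℓ_i−1) = 243−6 = 237; sign = (−1)^237 = -1.
(194|243)_J = -1 (Zolotarev's lemma cross-check).

-1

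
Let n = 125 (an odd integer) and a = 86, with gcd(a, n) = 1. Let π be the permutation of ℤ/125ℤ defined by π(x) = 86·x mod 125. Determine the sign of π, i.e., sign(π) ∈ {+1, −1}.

Trace 66: π^k(66) = [66, 51, 11, 71, 106, 116, 101] for k=0..6.
13 cycles of lengths [25, 25, 25, 25, 5, 5, 5, 5, 1, 1, 1, 1, 1].
125 − 13 = 112 transpositions; sign(π) = (−1)^112 = +1.
(86|125)_J = +1 (Zolotarev's lemma cross-check).

+1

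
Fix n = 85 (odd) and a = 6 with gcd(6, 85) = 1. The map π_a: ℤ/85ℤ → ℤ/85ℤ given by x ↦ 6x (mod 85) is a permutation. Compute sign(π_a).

-1

Trace 11: π^k(11) = [11, 66, 56, 81, 61, 26, 71] for k=0..6.
10 cycles of lengths [16, 16, 16, 16, 16, 1, 1, 1, 1, 1].
sign(π) = (−1)^{n − #cycles} = (−1)^{85−10} = (−1)^75 = -1.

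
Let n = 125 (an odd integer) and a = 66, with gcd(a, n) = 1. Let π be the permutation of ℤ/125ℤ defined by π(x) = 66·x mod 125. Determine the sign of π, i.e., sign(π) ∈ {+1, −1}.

Start at x=81: 81 → 96 → 86 → 51 → 116 → 31 → 46 → … (one orbit).
Decompose π into cycles: lengths [25, 25, 25, 25, 5, 5, 5, 5, 1, 1, 1, 1, 1] (13 cycles, including the fixed point 0).
n − c = 125 − 13 = 112; sign = (−1)^112 = +1.

+1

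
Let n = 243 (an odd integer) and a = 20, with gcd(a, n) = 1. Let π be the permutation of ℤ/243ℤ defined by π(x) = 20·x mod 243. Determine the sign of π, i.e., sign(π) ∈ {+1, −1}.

-1

Trace 25: π^k(25) = [25, 14, 37, 11, 220, 26, 34] for k=0..6.
Cycle type of π: 162 + 54 + 18 + 6 + 2 + 1; total 6 cycles.
n − c = 243 − 6 = 237; sign = (−1)^237 = -1.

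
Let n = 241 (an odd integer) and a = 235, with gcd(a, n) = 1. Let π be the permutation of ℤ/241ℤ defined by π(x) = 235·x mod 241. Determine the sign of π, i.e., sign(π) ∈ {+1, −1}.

Orbit of 64 under x↦235x: [64, 98, 135, 154, 40, 1, 235]… (length divides ord_241(235)).
The orbit structure of x ↦ 235x mod 241: 13 orbits of sizes [20, 20, 20, 20, 20, 20, 20, 20, 20, 20, 20, 20, 1].
13 cycles on 241: each ℓ→(−1)^(ℓ−1), product (−1)^228 = +1.

+1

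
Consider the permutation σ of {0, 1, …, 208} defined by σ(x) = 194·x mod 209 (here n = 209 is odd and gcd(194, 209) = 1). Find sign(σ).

Start at x=150: 150 → 49 → 101 → 157 → 153 → 4 → 149 → … (one orbit).
6 cycles of lengths [90, 90, 10, 9, 9, 1].
209 − 6 = 203 transpositions; sign(π) = (−1)^203 = -1.

-1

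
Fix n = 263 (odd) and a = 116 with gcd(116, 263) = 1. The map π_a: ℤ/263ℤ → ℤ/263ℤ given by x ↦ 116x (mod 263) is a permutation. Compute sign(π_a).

Start at x=63: 63 → 207 → 79 → 222 → 241 → 78 → 106 → … (one orbit).
Cycle type of π: 262 + 1; total 2 cycles.
2 cycles on 263: each ℓ→(−1)^(ℓ−1), product (−1)^261 = -1.

-1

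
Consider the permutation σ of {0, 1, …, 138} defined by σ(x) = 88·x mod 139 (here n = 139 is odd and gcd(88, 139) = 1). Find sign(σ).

-1

Start at x=42: 42 → 82 → 127 → 56 → 63 → 123 → 121 → … (one orbit).
π_88 has 2 disjoint cycles with lengths [138, 1] on {0,…,138}.
With 2 cycles on 139 points, sign = (−1)^{139−2} = -1.
Via Zolotarev, sign(π_{88}) = (88|139) = -1.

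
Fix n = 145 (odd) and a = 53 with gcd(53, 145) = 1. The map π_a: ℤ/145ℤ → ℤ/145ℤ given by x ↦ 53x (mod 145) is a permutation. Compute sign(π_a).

-1

Orbit of 36 under x↦53x: [36, 23, 59, 82, 141, 78, 74]… (length divides ord_145(53)).
Decompose π into cycles: lengths [28, 28, 28, 28, 7, 7, 7, 7, 4, 1] (10 cycles, including the fixed point 0).
With 10 cycles on 145 points, sign = (−1)^{145−10} = -1.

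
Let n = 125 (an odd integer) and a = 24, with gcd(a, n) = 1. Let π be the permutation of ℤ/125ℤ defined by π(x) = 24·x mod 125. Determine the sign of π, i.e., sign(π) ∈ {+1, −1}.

+1

Trace 26: π^k(26) = [26, 124, 101, 49, 51, 99, 1] for k=0..6.
π_24 has 23 disjoint cycles with lengths [10, 10, 10, 10, 10, 10, 10, 10, 10, 10, 2, 2, 2, 2, 2, 2, 2, 2, 2, 2, 2, 2, 1] on {0,…,124}.
n − c = 125 − 23 = 102; sign = (−1)^102 = +1.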